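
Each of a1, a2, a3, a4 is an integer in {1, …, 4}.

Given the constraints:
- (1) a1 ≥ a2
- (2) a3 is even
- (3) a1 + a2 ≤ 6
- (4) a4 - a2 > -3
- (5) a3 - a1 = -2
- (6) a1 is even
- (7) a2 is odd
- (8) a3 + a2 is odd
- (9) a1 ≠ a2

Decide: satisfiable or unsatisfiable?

Take a1 = 4, a2 = 1, a3 = 2, a4 = 1. Then constraint 3: a1 + a2 = 5; constraint 4: a4 - a2 = 0, and every other listed constraint is also met.

Satisfiable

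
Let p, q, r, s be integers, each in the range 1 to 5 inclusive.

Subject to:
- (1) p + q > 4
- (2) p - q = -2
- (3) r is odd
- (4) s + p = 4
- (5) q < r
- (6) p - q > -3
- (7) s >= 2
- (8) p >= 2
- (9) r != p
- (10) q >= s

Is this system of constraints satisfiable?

Satisfiable

One satisfying assignment is p = 2, q = 4, r = 5, s = 2.
For the less obvious constraints — constraint 1: p + q = 6; constraint 2: p - q = -2 — and the others hold by inspection.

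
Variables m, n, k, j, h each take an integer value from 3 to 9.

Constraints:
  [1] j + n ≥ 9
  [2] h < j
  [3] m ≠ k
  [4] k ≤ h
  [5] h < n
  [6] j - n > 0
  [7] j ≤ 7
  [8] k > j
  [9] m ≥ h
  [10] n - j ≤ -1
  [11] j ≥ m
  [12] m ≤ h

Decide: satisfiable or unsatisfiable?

Unsatisfiable

Constraints 4, 5, 6, and 8 give j < k, k ≤ h, h < n, n < j. Chaining: j < k ≤ h < n < j, which forces j < j — impossible.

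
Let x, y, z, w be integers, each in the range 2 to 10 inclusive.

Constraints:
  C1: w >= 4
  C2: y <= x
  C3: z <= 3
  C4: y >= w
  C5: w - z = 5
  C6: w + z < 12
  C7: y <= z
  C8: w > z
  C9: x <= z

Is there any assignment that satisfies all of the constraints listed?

Unsatisfiable

From constraints 1 and 4: y ≥ w and w ≥ 4, so y ≥ 4. From constraints 3 and 7: y ≤ z and z ≤ 3, so y ≤ 3. But 3 < 4, so no value of y works.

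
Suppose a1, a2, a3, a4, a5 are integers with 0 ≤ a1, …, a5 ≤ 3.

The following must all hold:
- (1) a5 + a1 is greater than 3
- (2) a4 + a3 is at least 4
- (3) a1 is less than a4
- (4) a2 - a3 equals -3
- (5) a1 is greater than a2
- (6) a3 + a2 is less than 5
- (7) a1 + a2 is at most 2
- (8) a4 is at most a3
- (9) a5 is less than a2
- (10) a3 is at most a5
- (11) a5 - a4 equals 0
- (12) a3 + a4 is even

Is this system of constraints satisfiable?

Unsatisfiable

Constraints 3, 5, 8, 9, and 10 give a5 < a2, a2 < a1, a1 < a4, a4 ≤ a3, a3 ≤ a5. Chaining: a5 < a2 < a1 < a4 ≤ a3 ≤ a5, which forces a5 < a5 — impossible.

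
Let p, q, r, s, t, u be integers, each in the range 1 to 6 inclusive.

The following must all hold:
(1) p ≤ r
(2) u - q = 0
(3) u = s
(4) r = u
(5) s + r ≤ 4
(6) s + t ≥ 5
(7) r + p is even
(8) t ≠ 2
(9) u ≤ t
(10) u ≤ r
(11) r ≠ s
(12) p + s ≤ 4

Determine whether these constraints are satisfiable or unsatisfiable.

From constraints 3 and 4, r = u = s, so r = s. But constraint 11 says r ≠ s. Contradiction.

Unsatisfiable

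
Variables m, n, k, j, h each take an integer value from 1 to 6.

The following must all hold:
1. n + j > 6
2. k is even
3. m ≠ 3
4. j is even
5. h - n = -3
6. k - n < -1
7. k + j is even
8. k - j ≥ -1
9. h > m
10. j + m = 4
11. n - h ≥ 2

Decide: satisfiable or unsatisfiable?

Satisfiable

One satisfying assignment is m = 2, n = 6, k = 2, j = 2, h = 3.
For the less obvious constraints — constraint 1: n + j = 8; constraint 5: h - n = -3 — and the others hold by inspection.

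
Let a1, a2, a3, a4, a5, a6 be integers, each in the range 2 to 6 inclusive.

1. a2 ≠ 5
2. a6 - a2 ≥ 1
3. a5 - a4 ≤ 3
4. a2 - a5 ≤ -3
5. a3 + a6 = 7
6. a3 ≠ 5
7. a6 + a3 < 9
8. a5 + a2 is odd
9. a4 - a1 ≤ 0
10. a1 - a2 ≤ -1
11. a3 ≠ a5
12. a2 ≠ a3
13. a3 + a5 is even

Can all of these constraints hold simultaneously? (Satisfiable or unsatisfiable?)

Unsatisfiable

Constraints 3, 4, 9, and 10 give a5 − a2 ≥ 3, a2 − a1 ≥ 1, a1 − a4 ≥ 0, a4 − a5 ≥ -3.
Adding all 4 inequalities: the left sides telescope to 0, and the right sides sum to 3 + 1 + 0 + (-3) = 1. So 0 ≥ 1, which is false.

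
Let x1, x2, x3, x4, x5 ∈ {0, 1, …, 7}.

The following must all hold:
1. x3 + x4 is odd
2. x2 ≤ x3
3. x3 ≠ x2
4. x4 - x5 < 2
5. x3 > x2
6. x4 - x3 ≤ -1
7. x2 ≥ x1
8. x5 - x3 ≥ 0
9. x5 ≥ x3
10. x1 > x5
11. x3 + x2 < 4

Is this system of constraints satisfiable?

Constraints 5, 7, 8, and 10 give x3 ≤ x5, x5 < x1, x1 ≤ x2, x2 < x3. Chaining: x3 ≤ x5 < x1 ≤ x2 < x3, which forces x3 < x3 — impossible.

Unsatisfiable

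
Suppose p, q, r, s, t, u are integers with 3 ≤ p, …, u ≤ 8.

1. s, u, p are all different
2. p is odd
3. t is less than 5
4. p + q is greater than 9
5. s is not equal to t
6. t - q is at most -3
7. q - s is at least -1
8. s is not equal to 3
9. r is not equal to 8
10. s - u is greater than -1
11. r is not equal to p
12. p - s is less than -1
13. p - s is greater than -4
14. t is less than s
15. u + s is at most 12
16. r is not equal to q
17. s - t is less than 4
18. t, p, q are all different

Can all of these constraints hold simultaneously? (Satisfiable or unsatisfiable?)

Satisfiable

The assignment p = 3, q = 7, r = 4, s = 5, t = 4, u = 4 works:
  constraint 4 holds since p + q = 10.
  constraint 6 holds since t - q = -3.
  constraint 7 holds since q - s = 2.
The rest check out directly.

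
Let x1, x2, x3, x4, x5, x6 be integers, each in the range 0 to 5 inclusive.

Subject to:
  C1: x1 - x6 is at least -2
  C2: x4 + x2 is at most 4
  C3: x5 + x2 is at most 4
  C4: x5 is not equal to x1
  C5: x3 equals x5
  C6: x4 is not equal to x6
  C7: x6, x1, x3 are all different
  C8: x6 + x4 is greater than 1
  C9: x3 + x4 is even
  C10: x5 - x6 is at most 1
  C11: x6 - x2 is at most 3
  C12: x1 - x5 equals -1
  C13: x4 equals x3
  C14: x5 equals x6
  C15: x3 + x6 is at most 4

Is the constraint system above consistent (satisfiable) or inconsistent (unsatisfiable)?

From constraints 5, 13, and 14, x4 = x3 = x5 = x6, so x4 = x6. But constraint 6 says x4 ≠ x6. Contradiction.

Unsatisfiable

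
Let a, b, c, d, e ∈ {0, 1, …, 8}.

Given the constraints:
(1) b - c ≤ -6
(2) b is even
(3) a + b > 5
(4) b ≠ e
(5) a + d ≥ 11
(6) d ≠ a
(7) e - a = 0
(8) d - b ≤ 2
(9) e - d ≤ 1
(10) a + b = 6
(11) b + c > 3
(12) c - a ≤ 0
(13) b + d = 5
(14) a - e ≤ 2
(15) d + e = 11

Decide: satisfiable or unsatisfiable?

Unsatisfiable

Constraints 1, 8, 9, 12, and 14 give d − e ≥ -1, e − a ≥ -2, a − c ≥ 0, c − b ≥ 6, b − d ≥ -2.
Adding all 5 inequalities: the left sides telescope to 0, and the right sides sum to (-1) + (-2) + 0 + 6 + (-2) = 1. So 0 ≥ 1, which is false.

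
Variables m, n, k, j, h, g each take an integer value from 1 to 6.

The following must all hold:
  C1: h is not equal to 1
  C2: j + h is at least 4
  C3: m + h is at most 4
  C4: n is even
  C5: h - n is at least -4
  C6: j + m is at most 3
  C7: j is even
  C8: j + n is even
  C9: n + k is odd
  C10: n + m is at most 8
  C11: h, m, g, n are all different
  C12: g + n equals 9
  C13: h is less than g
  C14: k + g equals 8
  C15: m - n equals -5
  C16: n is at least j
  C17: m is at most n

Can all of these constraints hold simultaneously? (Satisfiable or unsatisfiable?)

One satisfying assignment is m = 1, n = 6, k = 5, j = 2, h = 2, g = 3.
For the less obvious constraints — constraint 2: j + h = 4; constraint 3: m + h = 3; constraint 5: h - n = -4 — and the others hold by inspection.

Satisfiable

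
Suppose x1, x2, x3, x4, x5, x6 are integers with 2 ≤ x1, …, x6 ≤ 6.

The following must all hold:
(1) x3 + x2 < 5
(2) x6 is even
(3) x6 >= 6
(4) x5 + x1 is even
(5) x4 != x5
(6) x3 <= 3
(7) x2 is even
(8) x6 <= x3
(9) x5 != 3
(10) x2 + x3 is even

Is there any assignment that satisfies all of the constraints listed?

Unsatisfiable

From constraint 3: x6 ≥ 6. From constraints 6 and 8: x6 ≤ x3 and x3 ≤ 3, so x6 ≤ 3. But 3 < 6, so no value of x6 works.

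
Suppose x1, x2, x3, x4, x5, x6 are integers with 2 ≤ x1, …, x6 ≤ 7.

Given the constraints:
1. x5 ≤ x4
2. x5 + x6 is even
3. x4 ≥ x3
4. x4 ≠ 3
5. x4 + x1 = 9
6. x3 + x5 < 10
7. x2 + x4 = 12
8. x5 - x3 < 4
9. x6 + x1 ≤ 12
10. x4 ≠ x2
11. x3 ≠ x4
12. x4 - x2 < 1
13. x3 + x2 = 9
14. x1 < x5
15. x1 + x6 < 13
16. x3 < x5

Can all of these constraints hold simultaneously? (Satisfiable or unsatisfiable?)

Satisfiable

Try x1 = 4, x2 = 7, x3 = 2, x4 = 5, x5 = 5, x6 = 7.
Check constraint 5: x4 + x1 = 9; constraint 6: x3 + x5 = 7; constraint 7: x2 + x4 = 12. The remaining constraints are straightforward to verify.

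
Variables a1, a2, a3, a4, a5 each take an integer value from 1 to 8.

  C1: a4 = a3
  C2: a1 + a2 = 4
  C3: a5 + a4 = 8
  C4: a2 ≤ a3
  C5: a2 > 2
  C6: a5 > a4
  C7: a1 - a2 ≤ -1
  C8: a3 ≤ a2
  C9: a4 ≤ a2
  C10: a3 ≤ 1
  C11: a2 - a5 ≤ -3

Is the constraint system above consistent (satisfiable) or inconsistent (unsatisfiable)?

Unsatisfiable

From constraint 5: a2 ≥ 3. From constraints 4 and 10: a2 ≤ a3 and a3 ≤ 1, so a2 ≤ 1. But 1 < 3, so no value of a2 works.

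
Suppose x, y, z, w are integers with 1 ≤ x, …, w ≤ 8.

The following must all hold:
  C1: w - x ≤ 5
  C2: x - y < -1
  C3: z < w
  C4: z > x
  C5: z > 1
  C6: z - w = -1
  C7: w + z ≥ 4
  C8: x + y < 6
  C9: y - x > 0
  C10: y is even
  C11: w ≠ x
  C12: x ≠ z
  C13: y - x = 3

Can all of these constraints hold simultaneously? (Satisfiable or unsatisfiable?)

Satisfiable

Setting (x, y, z, w) = (1, 4, 2, 3) satisfies everything: constraint 1: w - x = 2; constraint 2: x - y = -3, and the others follow.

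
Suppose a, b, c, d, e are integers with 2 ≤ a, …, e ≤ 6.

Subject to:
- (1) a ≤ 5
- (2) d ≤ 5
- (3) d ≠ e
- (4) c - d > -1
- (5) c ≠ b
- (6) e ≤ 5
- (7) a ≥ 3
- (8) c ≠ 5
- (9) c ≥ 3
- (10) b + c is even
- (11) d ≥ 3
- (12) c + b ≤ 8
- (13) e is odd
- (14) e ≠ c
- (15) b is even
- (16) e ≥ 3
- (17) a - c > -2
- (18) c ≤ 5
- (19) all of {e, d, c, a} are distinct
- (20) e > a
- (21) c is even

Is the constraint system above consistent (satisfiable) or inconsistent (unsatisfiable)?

Unsatisfiable

Constraints 1, 2, 6, 7, 9, 11, 16, and 18 confine each of e, d, c, a to the 3 values {3, …, 5}.
Constraint 19 requires all 4 of them to be distinct, but only 3 values are available — impossible by the pigeonhole principle.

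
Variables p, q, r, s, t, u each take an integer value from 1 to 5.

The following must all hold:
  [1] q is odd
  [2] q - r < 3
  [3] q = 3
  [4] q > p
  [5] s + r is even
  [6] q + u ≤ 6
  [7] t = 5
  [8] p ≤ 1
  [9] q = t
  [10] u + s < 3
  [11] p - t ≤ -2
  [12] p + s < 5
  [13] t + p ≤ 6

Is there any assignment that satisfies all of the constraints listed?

Constraint 3 fixes q = 3 and constraint 7 fixes t = 5, but constraint 9 requires q = t. Since 3 ≠ 5, contradiction.

Unsatisfiable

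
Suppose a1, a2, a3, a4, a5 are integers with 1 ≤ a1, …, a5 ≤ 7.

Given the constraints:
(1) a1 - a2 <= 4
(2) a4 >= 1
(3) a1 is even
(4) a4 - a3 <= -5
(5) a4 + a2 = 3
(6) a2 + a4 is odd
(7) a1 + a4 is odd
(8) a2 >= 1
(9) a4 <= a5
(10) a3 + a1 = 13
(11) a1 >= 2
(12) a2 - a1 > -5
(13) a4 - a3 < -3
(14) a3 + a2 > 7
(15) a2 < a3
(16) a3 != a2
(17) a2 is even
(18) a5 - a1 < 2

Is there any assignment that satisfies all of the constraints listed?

Setting (a1, a2, a3, a4, a5) = (6, 2, 7, 1, 7) satisfies everything: constraint 1: a1 - a2 = 4; constraint 4: a4 - a3 = -6, and the others follow.

Satisfiable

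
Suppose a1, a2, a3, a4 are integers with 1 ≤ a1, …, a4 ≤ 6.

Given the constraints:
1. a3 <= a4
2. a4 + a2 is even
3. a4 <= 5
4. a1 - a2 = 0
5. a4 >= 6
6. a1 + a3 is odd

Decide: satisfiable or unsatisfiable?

Unsatisfiable

From constraint 5: a4 ≥ 6. From constraint 3: a4 ≤ 5. But 5 < 6, so no value of a4 works.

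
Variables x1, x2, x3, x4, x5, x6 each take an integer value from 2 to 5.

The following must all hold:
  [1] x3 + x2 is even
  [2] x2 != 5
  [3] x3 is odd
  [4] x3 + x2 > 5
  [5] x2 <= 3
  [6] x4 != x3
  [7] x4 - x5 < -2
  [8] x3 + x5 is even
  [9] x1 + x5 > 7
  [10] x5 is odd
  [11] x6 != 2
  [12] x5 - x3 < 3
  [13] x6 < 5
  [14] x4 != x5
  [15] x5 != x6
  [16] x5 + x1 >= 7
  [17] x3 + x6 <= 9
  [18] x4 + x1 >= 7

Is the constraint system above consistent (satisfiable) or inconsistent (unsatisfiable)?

Satisfiable

Take x1 = 5, x2 = 3, x3 = 3, x4 = 2, x5 = 5, x6 = 4. Then constraint 4: x3 + x2 = 6; constraint 7: x4 - x5 = -3; constraint 9: x1 + x5 = 10, and every other listed constraint is also met.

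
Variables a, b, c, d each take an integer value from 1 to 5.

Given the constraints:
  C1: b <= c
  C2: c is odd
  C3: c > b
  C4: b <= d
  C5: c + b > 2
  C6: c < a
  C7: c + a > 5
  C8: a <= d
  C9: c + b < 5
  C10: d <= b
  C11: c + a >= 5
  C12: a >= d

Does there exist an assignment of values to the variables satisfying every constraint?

Constraints 1, 6, 8, and 10 give c < a, a ≤ d, d ≤ b, b ≤ c. Chaining: c < a ≤ d ≤ b ≤ c, which forces c < c — impossible.

Unsatisfiable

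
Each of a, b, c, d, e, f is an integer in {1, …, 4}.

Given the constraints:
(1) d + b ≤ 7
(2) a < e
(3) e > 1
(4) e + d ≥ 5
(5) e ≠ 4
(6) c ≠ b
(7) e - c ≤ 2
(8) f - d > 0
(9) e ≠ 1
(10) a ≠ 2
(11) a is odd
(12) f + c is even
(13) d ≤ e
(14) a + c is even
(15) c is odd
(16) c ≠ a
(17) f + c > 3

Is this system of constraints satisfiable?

One satisfying assignment is a = 1, b = 2, c = 3, d = 2, e = 3, f = 3.
For the less obvious constraints — constraint 1: d + b = 4; constraint 4: e + d = 5; constraint 7: e - c = 0 — and the others hold by inspection.

Satisfiable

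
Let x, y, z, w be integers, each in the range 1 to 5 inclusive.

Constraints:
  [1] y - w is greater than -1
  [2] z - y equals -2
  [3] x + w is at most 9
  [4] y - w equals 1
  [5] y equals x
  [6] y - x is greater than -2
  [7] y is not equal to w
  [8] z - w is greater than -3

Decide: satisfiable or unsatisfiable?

Setting (x, y, z, w) = (4, 4, 2, 3) satisfies everything: constraint 1: y - w = 1; constraint 2: z - y = -2; constraint 3: x + w = 7, and the others follow.

Satisfiable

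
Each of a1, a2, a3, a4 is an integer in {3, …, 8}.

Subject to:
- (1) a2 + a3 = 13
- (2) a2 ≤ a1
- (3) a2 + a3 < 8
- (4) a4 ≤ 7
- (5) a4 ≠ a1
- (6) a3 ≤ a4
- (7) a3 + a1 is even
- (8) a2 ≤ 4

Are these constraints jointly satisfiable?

Unsatisfiable

From constraint 8: a2 ≤ 4. From constraints 4 and 6: a3 ≤ a4 ≤ 7. Hence a2 + a3 ≤ 11. But constraint 1 requires a2 + a3 = 13, and 13 > 11. Contradiction.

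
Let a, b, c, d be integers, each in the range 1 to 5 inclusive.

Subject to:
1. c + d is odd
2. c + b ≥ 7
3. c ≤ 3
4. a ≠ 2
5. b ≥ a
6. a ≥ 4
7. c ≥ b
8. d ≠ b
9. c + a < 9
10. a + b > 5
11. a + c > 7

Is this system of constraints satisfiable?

Unsatisfiable

From constraints 5 and 6: b ≥ a and a ≥ 4, so b ≥ 4. From constraints 3 and 7: b ≤ c and c ≤ 3, so b ≤ 3. But 3 < 4, so no value of b works.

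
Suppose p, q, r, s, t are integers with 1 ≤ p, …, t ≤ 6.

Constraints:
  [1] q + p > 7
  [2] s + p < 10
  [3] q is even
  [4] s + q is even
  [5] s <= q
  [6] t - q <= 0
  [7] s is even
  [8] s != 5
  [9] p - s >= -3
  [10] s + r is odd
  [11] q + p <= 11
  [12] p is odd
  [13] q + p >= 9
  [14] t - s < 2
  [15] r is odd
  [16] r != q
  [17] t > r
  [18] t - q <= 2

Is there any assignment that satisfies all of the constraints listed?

Satisfiable

Take p = 3, q = 6, r = 3, s = 6, t = 5. Then constraint 1: q + p = 9; constraint 2: s + p = 9; constraint 6: t - q = -1, and every other listed constraint is also met.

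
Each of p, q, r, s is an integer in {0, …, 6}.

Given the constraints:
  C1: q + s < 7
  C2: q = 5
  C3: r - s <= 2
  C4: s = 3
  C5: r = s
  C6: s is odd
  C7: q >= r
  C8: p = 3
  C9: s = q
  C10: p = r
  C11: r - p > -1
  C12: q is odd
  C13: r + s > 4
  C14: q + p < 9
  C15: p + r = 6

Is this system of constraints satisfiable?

Constraint 8 fixes p = 3 and constraint 2 fixes q = 5. Constraints 5, 9, and 10 give p = r = s = q, so p = q. But 3 ≠ 5 — contradiction.

Unsatisfiable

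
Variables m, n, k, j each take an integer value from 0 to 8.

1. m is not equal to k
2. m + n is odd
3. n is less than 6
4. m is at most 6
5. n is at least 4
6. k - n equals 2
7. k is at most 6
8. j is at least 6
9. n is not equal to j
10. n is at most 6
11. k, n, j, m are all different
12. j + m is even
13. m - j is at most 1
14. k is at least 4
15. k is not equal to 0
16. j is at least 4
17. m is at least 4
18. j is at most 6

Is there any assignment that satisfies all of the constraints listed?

Constraints 4, 5, 7, 10, 14, 16, 17, and 18 confine each of k, n, j, m to the 3 values {4, …, 6}.
Constraint 11 requires all 4 of them to be distinct, but only 3 values are available — impossible by the pigeonhole principle.

Unsatisfiable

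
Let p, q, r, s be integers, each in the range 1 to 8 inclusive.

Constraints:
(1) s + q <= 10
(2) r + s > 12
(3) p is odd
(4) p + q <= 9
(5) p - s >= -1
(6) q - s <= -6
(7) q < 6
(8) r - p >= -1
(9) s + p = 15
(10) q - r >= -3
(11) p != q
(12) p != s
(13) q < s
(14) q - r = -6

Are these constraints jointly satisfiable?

Constraints 5, 6, 8, and 10 give p − s ≥ -1, s − q ≥ 6, q − r ≥ -3, r − p ≥ -1.
Adding all 4 inequalities: the left sides telescope to 0, and the right sides sum to (-1) + 6 + (-3) + (-1) = 1. So 0 ≥ 1, which is false.

Unsatisfiable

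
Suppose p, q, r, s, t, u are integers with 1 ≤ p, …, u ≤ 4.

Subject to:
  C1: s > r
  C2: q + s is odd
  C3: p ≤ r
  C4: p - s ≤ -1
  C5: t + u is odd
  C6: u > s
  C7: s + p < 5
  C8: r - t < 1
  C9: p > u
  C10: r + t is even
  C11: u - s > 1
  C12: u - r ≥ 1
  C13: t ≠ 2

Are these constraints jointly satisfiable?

Unsatisfiable

Constraints 4, 6, and 9 give s < u, u < p, p < s. Chaining: s < u < p < s, which forces s < s — impossible.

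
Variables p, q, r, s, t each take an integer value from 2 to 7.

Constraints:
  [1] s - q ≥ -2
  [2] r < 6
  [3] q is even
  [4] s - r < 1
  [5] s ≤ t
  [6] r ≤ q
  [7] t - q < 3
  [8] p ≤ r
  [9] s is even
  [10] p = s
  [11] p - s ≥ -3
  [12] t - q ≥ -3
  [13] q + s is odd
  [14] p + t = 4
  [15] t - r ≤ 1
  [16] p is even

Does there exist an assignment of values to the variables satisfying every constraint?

Constraint 3 makes q even and constraint 9 makes s even, so q + s must be even. Constraint 13 says q + s is odd — contradiction.

Unsatisfiable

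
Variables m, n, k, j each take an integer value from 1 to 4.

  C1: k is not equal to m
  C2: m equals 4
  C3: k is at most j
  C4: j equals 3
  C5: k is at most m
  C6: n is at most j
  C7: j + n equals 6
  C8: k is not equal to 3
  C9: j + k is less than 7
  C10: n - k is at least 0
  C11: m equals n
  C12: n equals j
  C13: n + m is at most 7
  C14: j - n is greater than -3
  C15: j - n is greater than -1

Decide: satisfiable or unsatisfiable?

Constraint 2 fixes m = 4 and constraint 4 fixes j = 3. Constraints 11 and 12 give m = n = j, so m = j. But 4 ≠ 3 — contradiction.

Unsatisfiable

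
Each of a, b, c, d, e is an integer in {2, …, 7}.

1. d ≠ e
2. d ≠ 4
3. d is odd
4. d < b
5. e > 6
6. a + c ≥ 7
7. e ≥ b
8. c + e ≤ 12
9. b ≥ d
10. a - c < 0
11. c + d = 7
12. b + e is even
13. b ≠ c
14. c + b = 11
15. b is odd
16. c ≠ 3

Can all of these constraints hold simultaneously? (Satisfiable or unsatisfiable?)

The assignment a = 3, b = 7, c = 4, d = 3, e = 7 works:
  constraint 6 holds since a + c = 7.
  constraint 8 holds since c + e = 11.
The rest check out directly.

Satisfiable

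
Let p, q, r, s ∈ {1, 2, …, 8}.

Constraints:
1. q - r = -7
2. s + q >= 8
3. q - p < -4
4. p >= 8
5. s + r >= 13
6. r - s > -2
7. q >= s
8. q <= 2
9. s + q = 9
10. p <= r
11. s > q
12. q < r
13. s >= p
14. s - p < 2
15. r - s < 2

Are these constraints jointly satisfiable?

Unsatisfiable

From constraints 4 and 13: s ≥ p and p ≥ 8, so s ≥ 8. From constraints 7 and 8: s ≤ q and q ≤ 2, so s ≤ 2. But 2 < 8, so no value of s works.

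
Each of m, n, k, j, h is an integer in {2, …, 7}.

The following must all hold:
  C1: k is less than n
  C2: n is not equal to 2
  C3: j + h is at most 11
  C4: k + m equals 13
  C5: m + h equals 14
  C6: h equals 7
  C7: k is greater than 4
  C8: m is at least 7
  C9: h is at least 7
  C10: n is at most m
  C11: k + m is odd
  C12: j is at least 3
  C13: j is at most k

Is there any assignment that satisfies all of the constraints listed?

Satisfiable

Take m = 7, n = 7, k = 6, j = 3, h = 7. Then constraint 3: j + h = 10; constraint 4: k + m = 13, and every other listed constraint is also met.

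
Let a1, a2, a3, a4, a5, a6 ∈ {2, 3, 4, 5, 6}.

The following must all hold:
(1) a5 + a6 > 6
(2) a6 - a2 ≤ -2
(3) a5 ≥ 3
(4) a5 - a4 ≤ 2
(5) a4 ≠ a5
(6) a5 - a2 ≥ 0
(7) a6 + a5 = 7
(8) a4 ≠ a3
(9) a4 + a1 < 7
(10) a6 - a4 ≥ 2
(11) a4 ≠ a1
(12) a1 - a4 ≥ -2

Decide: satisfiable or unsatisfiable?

Constraints 2, 4, 6, and 10 give a6 − a4 ≥ 2, a4 − a5 ≥ -2, a5 − a2 ≥ 0, a2 − a6 ≥ 2.
Adding all 4 inequalities: the left sides telescope to 0, and the right sides sum to 2 + (-2) + 0 + 2 = 2. So 0 ≥ 2, which is false.

Unsatisfiable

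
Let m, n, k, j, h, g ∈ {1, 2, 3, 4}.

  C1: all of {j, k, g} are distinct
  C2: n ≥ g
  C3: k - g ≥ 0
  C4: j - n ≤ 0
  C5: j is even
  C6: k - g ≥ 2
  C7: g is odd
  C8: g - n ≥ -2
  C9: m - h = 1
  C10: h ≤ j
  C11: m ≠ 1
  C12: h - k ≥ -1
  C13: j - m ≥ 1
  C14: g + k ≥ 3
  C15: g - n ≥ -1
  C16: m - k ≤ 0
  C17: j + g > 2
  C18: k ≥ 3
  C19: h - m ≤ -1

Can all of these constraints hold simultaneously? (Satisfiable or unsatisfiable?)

Constraints 4, 6, 12, 13, 15, and 19 give j − m ≥ 1, m − h ≥ 1, h − k ≥ -1, k − g ≥ 2, g − n ≥ -1, n − j ≥ 0.
Adding all 6 inequalities: the left sides telescope to 0, and the right sides sum to 1 + 1 + (-1) + 2 + (-1) + 0 = 2. So 0 ≥ 2, which is false.

Unsatisfiable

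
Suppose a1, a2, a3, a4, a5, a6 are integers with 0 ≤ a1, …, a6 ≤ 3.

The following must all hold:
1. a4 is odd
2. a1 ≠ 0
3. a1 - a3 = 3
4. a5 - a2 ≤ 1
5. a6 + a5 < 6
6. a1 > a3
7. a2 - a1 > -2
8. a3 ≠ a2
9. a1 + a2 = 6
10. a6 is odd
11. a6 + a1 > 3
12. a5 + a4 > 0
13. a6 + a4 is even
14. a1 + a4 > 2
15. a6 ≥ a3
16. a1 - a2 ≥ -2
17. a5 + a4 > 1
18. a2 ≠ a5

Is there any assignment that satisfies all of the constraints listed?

Satisfiable

The assignment a1 = 3, a2 = 3, a3 = 0, a4 = 1, a5 = 2, a6 = 1 works:
  constraint 3 holds since a1 - a3 = 3.
  constraint 4 holds since a5 - a2 = -1.
The rest check out directly.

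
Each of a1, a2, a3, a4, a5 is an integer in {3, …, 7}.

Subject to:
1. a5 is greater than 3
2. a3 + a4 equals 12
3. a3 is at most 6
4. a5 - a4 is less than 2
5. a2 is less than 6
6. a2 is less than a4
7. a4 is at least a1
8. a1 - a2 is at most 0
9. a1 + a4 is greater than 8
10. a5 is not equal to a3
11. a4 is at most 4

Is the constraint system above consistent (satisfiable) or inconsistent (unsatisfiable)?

From constraint 3: a3 ≤ 6. From constraint 11: a4 ≤ 4. Hence a3 + a4 ≤ 10. But constraint 2 requires a3 + a4 = 12, and 12 > 10. Contradiction.

Unsatisfiable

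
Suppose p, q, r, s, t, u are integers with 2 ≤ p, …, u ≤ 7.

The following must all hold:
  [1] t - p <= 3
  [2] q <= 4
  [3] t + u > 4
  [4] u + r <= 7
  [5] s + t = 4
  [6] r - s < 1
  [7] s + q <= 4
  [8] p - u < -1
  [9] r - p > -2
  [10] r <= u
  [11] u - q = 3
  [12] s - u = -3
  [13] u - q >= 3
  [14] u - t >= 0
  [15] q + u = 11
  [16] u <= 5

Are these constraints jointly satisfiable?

Unsatisfiable

From constraint 2: q ≤ 4. From constraint 16: u ≤ 5. Hence q + u ≤ 9. But constraint 15 requires q + u = 11, and 11 > 9. Contradiction.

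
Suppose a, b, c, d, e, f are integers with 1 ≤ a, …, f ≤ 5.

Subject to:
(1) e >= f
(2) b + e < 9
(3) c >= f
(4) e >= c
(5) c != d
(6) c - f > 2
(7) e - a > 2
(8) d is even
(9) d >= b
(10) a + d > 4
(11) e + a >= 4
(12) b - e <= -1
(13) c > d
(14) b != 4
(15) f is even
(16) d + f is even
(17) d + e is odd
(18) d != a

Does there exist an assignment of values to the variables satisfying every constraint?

Try a = 2, b = 1, c = 5, d = 4, e = 5, f = 2.
Check constraint 2: b + e = 6; constraint 6: c - f = 3. The remaining constraints are straightforward to verify.

Satisfiable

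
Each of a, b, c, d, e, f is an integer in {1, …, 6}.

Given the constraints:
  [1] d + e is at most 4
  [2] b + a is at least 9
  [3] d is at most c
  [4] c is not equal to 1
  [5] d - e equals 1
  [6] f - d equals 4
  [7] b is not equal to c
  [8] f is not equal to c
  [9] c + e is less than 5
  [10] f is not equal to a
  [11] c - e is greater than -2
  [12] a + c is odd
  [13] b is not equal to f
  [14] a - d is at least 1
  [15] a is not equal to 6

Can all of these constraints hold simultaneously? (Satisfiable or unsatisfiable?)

Take a = 5, b = 5, c = 2, d = 2, e = 1, f = 6. Then constraint 1: d + e = 3; constraint 2: b + a = 10; constraint 5: d - e = 1, and every other listed constraint is also met.

Satisfiable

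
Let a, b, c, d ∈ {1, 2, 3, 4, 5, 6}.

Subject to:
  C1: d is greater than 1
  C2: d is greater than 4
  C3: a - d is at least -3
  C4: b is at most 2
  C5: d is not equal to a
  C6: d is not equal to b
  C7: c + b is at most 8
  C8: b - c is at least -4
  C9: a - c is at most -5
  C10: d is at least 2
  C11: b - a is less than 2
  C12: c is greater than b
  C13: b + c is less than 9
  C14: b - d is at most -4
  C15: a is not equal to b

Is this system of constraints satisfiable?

Constraints 3, 8, 9, and 14 give a − d ≥ -3, d − b ≥ 4, b − c ≥ -4, c − a ≥ 5.
Adding all 4 inequalities: the left sides telescope to 0, and the right sides sum to (-3) + 4 + (-4) + 5 = 2. So 0 ≥ 2, which is false.

Unsatisfiable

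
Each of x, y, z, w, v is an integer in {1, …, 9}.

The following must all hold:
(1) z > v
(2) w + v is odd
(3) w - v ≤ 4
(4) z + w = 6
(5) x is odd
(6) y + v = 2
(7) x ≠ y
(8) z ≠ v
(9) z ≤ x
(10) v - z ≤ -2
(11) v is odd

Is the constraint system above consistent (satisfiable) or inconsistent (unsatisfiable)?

Satisfiable

The assignment x = 7, y = 1, z = 4, w = 2, v = 1 works:
  constraint 3 holds since w - v = 1.
  constraint 4 holds since z + w = 6.
  constraint 6 holds since y + v = 2.
The rest check out directly.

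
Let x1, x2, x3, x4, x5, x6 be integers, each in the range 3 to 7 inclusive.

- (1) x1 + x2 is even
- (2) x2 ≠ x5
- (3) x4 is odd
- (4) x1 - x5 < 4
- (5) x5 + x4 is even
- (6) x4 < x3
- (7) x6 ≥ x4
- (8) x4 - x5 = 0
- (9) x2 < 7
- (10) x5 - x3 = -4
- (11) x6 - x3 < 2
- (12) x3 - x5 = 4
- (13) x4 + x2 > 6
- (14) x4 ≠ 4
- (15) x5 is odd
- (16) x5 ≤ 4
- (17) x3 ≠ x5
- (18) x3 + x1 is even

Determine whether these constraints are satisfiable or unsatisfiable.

The assignment x1 = 5, x2 = 5, x3 = 7, x4 = 3, x5 = 3, x6 = 7 works:
  constraint 4 holds since x1 - x5 = 2.
  constraint 8 holds since x4 - x5 = 0.
  constraint 10 holds since x5 - x3 = -4.
The rest check out directly.

Satisfiable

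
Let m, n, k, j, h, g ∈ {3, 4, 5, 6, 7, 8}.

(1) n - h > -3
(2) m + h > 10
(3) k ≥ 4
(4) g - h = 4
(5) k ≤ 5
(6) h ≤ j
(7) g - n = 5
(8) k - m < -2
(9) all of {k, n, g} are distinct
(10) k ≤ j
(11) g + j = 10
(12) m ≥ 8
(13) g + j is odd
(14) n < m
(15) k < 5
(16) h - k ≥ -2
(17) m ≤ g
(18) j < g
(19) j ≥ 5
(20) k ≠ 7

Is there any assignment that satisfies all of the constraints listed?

From constraints 12 and 17: g ≥ m ≥ 8. From constraints 3 and 10: j ≥ k ≥ 4. Hence g + j ≥ 12. But constraint 11 requires g + j = 10, and 10 < 12. Contradiction.

Unsatisfiable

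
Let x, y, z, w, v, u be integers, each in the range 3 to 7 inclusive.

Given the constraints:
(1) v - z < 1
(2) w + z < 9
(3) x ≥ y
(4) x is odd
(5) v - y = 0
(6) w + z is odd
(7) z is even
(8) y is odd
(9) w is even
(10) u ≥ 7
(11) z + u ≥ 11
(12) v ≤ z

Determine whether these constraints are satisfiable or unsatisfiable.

Constraint 9 makes w even and constraint 7 makes z even, so w + z must be even. Constraint 6 says w + z is odd — contradiction.

Unsatisfiable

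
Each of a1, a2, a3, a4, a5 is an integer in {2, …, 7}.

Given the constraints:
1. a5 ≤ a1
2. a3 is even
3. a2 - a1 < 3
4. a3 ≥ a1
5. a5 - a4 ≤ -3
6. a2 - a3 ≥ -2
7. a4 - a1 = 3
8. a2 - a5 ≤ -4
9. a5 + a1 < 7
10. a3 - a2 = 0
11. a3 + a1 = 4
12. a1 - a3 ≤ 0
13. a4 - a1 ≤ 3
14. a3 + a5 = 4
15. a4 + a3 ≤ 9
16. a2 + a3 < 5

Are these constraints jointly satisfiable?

Unsatisfiable

Constraints 5, 6, 8, 12, and 13 give a2 − a3 ≥ -2, a3 − a1 ≥ 0, a1 − a4 ≥ -3, a4 − a5 ≥ 3, a5 − a2 ≥ 4.
Adding all 5 inequalities: the left sides telescope to 0, and the right sides sum to (-2) + 0 + (-3) + 3 + 4 = 2. So 0 ≥ 2, which is false.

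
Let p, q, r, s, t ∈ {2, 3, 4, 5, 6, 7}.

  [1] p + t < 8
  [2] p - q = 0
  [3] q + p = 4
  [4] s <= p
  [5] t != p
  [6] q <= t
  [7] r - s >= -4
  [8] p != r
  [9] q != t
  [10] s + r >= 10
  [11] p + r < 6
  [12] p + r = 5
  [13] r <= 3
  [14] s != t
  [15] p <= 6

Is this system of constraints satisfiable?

From constraints 4 and 15: s ≤ p ≤ 6. From constraint 13: r ≤ 3. Hence s + r ≤ 9. But constraint 10 requires s + r ≥ 10, and 10 > 9. Contradiction.

Unsatisfiable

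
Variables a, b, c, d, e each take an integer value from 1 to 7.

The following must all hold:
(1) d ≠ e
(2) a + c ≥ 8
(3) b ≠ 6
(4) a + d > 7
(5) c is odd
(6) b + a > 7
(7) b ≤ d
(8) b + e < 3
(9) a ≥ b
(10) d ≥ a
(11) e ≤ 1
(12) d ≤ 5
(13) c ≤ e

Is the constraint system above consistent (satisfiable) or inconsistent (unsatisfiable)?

From constraints 10 and 12: a ≤ d ≤ 5. From constraints 11 and 13: c ≤ e ≤ 1. Hence a + c ≤ 6. But constraint 2 requires a + c ≥ 8, and 8 > 6. Contradiction.

Unsatisfiable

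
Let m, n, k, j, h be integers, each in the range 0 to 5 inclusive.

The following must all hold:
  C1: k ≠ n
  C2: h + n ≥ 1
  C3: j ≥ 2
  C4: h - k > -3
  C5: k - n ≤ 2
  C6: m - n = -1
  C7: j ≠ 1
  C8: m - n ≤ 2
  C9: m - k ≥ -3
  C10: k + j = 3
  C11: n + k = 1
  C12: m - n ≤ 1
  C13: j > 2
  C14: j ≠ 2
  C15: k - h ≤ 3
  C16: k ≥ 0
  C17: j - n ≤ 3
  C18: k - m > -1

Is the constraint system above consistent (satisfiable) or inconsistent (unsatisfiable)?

Satisfiable

Setting (m, n, k, j, h) = (0, 1, 0, 3, 0) satisfies everything: constraint 2: h + n = 1; constraint 4: h - k = 0; constraint 5: k - n = -1, and the others follow.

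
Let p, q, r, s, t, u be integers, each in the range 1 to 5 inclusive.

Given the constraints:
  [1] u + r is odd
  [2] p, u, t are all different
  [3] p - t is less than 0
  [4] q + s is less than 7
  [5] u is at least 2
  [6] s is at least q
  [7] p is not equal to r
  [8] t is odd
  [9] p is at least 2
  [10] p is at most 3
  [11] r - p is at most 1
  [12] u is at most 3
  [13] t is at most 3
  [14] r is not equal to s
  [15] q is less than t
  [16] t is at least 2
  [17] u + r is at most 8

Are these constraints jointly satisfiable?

Constraints 5, 9, 10, 12, 13, and 16 confine each of p, u, t to the 2 values {2, 3}.
Constraint 2 requires all 3 of them to be distinct, but only 2 values are available — impossible by the pigeonhole principle.

Unsatisfiable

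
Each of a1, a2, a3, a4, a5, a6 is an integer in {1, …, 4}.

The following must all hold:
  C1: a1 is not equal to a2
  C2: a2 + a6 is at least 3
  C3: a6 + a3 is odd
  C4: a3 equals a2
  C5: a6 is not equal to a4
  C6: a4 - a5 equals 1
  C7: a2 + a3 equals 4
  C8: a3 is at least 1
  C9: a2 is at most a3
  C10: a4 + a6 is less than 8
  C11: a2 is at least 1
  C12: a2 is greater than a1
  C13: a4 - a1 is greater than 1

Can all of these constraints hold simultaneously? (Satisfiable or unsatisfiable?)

The assignment a1 = 1, a2 = 2, a3 = 2, a4 = 4, a5 = 3, a6 = 1 works:
  constraint 2 holds since a2 + a6 = 3.
  constraint 6 holds since a4 - a5 = 1.
  constraint 7 holds since a2 + a3 = 4.
The rest check out directly.

Satisfiable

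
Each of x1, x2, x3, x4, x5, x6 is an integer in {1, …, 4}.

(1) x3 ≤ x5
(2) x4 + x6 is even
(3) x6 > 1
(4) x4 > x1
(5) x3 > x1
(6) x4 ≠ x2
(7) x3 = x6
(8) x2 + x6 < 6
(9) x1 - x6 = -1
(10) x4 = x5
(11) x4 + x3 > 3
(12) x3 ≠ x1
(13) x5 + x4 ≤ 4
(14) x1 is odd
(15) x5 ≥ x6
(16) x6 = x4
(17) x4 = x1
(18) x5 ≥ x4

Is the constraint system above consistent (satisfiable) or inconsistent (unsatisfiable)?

Unsatisfiable

From constraints 7, 16, and 17, x3 = x6 = x4 = x1, so x3 = x1. But constraint 12 says x3 ≠ x1. Contradiction.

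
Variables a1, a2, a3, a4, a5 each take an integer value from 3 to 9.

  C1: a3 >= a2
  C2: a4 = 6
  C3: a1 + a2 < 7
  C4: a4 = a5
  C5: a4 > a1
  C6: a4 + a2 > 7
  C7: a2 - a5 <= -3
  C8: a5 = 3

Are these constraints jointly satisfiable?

Unsatisfiable

Constraint 2 fixes a4 = 6 and constraint 8 fixes a5 = 3, but constraint 4 requires a4 = a5. Since 6 ≠ 3, contradiction.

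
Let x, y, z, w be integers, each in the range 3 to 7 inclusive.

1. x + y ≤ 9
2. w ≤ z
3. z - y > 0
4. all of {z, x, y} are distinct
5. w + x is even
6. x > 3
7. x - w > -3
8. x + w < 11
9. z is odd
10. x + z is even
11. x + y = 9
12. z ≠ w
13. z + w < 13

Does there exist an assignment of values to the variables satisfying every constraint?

Try x = 5, y = 4, z = 7, w = 5.
Check constraint 1: x + y = 9; constraint 3: z - y = 3. The remaining constraints are straightforward to verify.

Satisfiable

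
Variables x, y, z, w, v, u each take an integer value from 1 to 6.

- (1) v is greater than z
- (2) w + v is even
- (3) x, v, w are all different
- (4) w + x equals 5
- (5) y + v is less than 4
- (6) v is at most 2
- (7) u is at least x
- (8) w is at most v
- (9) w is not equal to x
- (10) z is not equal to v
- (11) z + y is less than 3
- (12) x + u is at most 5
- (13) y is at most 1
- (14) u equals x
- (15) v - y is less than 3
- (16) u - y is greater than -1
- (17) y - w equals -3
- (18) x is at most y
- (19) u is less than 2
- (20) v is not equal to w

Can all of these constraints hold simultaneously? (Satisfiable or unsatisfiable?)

From constraints 6 and 8: w ≤ v ≤ 2. From constraints 13 and 18: x ≤ y ≤ 1. Hence w + x ≤ 3. But constraint 4 requires w + x = 5, and 5 > 3. Contradiction.

Unsatisfiable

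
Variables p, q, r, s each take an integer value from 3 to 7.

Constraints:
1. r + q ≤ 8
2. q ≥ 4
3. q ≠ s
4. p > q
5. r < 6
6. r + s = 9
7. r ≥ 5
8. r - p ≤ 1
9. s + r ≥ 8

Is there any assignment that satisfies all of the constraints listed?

From constraint 7: r ≥ 5. From constraint 2: q ≥ 4. Hence r + q ≥ 9. But constraint 1 requires r + q ≤ 8, and 8 < 9. Contradiction.

Unsatisfiable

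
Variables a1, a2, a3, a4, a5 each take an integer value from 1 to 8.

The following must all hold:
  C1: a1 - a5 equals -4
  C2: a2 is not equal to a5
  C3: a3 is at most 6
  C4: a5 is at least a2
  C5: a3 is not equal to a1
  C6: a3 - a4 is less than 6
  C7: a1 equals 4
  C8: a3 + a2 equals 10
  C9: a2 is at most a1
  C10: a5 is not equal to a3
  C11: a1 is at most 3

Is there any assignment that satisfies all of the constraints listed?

Unsatisfiable

From constraint 3: a3 ≤ 6. From constraints 9 and 11: a2 ≤ a1 ≤ 3. Hence a3 + a2 ≤ 9. But constraint 8 requires a3 + a2 = 10, and 10 > 9. Contradiction.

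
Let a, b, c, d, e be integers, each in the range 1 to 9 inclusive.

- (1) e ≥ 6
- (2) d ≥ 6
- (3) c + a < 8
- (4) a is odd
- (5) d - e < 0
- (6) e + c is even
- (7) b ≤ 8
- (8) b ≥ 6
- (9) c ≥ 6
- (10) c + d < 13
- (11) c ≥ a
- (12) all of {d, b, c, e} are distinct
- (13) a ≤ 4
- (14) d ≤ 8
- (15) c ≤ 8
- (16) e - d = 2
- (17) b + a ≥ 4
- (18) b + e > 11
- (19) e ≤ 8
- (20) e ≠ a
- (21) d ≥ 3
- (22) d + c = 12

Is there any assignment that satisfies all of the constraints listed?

Constraints 1, 2, 7, 8, 9, 14, 15, and 19 confine each of d, b, c, e to the 3 values {6, …, 8}.
Constraint 12 requires all 4 of them to be distinct, but only 3 values are available — impossible by the pigeonhole principle.

Unsatisfiable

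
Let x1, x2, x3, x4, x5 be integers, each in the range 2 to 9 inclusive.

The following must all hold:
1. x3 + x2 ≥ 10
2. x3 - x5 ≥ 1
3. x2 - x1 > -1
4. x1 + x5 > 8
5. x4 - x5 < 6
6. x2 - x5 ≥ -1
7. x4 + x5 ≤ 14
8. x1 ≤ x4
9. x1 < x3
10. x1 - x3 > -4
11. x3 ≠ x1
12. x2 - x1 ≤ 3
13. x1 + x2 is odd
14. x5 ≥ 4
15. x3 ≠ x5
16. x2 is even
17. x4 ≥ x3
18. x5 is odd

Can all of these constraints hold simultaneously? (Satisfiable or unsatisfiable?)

Setting (x1, x2, x3, x4, x5) = (5, 6, 6, 8, 5) satisfies everything: constraint 1: x3 + x2 = 12; constraint 2: x3 - x5 = 1; constraint 3: x2 - x1 = 1, and the others follow.

Satisfiable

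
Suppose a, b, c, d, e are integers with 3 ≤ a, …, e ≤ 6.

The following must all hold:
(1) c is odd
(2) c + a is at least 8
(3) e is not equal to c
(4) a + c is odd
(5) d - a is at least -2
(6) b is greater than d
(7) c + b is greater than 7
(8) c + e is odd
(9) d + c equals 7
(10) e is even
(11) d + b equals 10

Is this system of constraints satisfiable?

One satisfying assignment is a = 6, b = 6, c = 3, d = 4, e = 6.
For the less obvious constraints — constraint 2: c + a = 9; constraint 5: d - a = -2 — and the others hold by inspection.

Satisfiable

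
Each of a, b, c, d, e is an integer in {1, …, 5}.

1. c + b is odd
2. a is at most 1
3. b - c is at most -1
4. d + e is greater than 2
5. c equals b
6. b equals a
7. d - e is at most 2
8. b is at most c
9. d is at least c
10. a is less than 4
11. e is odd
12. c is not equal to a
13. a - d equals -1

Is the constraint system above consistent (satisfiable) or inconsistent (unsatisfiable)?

From constraints 5 and 6, c = b = a, so c = a. But constraint 12 says c ≠ a. Contradiction.

Unsatisfiable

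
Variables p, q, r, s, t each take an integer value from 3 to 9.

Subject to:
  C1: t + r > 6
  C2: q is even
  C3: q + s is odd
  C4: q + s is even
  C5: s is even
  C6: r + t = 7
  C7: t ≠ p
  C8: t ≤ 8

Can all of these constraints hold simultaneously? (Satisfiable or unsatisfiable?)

Constraint 2 makes q even and constraint 5 makes s even, so q + s must be even. Constraint 3 says q + s is odd — contradiction.

Unsatisfiable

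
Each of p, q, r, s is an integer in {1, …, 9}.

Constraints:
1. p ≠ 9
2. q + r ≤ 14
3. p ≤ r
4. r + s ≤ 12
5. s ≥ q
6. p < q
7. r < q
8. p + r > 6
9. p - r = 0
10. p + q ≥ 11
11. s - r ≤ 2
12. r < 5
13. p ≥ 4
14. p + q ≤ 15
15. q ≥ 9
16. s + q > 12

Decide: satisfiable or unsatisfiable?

From constraints 3 and 13: r ≥ p ≥ 4. From constraints 5 and 15: s ≥ q ≥ 9. Hence r + s ≥ 13. But constraint 4 requires r + s ≤ 12, and 12 < 13. Contradiction.

Unsatisfiable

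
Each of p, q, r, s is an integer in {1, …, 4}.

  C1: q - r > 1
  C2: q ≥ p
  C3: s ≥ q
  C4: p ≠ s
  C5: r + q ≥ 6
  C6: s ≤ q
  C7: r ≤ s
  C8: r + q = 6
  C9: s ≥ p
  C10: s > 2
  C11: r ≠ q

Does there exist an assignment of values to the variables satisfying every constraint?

Satisfiable

Try p = 2, q = 4, r = 2, s = 4.
Check constraint 1: q - r = 2; constraint 5: r + q = 6; constraint 8: r + q = 6. The remaining constraints are straightforward to verify.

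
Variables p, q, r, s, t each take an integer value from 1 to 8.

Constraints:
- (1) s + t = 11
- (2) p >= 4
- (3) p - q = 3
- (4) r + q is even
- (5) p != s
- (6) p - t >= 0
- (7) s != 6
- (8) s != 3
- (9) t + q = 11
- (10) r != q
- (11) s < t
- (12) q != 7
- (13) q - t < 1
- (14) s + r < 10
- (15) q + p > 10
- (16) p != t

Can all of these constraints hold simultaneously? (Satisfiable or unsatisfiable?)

Take p = 8, q = 5, r = 3, s = 5, t = 6. Then constraint 1: s + t = 11; constraint 3: p - q = 3; constraint 6: p - t = 2, and every other listed constraint is also met.

Satisfiable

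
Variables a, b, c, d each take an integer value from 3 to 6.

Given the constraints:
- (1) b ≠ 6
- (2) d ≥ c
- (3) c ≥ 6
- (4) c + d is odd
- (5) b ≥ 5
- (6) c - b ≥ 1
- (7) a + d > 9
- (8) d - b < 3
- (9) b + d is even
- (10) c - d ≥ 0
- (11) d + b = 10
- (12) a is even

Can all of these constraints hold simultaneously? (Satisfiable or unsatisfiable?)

From constraints 2 and 3: d ≥ c ≥ 6. From constraint 5: b ≥ 5. Hence d + b ≥ 11. But constraint 11 requires d + b = 10, and 10 < 11. Contradiction.

Unsatisfiable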